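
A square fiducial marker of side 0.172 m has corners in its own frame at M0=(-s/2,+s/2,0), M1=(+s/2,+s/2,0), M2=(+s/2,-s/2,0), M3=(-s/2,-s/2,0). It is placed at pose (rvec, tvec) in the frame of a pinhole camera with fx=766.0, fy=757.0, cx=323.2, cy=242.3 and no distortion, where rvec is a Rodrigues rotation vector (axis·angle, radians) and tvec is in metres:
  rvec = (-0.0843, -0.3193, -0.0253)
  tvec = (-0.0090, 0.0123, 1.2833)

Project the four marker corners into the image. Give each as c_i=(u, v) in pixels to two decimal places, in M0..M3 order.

Intrinsics K: fx=766.0, fy=757.0, cx=323.2, cy=242.3
Marker side s = 0.172 m; corners in marker frame (Z=0):
  M0 = (-0.0860, +0.0860, 0)
  M1 = (+0.0860, +0.0860, 0)
  M2 = (+0.0860, -0.0860, 0)
  M3 = (-0.0860, -0.0860, 0)
rvec = (-0.0843, -0.3193, -0.0253), |rvec| = θ = 0.33121 rad = 18.977°
Rodrigues: sinθ=0.32519, 1−cosθ=0.05435; R = I + sinθ·[k]× + (1−cosθ)·[k]×²:
    [+0.94917 +0.03818 -0.31244]
    [-0.01150 +0.99616 +0.08677]
    [+0.31455 -0.07876 +0.94597]
t = (-0.0090, 0.0123, 1.2833) m
M0: Pc = R·M0+t = (-0.08735, +0.09896, +1.24947); u = 766.0·(-0.08735)/1.24947 + 323.2 = 269.6521, v = 757.0·(+0.09896)/1.24947 + 242.3 = 302.2549
M1: Pc = R·M1+t = (+0.07591, +0.09698, +1.30358); u = 766.0·(+0.07591)/1.30358 + 323.2 = 367.8068, v = 757.0·(+0.09698)/1.30358 + 242.3 = 298.6176
M2: Pc = R·M2+t = (+0.06935, -0.07436, +1.31713); u = 766.0·(+0.06935)/1.31713 + 323.2 = 363.5293, v = 757.0·(-0.07436)/1.31713 + 242.3 = 199.5630
M3: Pc = R·M3+t = (-0.09391, -0.07238, +1.26302); u = 766.0·(-0.09391)/1.26302 + 323.2 = 266.2442, v = 757.0·(-0.07238)/1.26302 + 242.3 = 198.9183

c0=(269.65, 302.25) c1=(367.81, 298.62) c2=(363.53, 199.56) c3=(266.24, 198.92)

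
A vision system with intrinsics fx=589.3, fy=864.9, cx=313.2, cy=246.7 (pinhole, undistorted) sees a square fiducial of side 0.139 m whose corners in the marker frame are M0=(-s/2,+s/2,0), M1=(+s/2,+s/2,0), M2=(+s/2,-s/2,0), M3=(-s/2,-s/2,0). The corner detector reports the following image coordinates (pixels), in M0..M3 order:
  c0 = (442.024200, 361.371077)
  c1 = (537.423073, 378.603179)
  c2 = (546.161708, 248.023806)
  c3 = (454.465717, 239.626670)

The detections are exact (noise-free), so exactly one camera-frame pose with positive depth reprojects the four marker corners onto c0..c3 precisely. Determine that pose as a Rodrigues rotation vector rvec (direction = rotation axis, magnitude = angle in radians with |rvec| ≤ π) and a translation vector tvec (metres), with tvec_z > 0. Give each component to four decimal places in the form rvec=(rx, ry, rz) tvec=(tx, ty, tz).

rvec=(-0.3553, 0.4224, 0.1470) tvec=(0.2773, 0.0613, 0.9057)

Intrinsics K: fx=589.3, fy=864.9, cx=313.2, cy=246.7
Marker side s = 0.139 m; corners in marker frame (Z=0):
  M0 = (-0.0695, +0.0695, 0)
  M1 = (+0.0695, +0.0695, 0)
  M2 = (+0.0695, -0.0695, 0)
  M3 = (-0.0695, -0.0695, 0)
Detected image corners:
  c0 = (442.024200, 361.371077) px
  c1 = (537.423073, 378.603179) px
  c2 = (546.161708, 248.023806) px
  c3 = (454.465717, 239.626670) px
Planar DLT: solve 8×8 A·h = b for H (H[2,2]=1):
  H  [+440.28836 -243.89750 +493.61685]
  H  [-52.64153 +802.89368 +305.21565]
  H  [-0.46948 -0.33792 +1.00000]
B = K⁻¹H; ‖b₁‖=1.104117, ‖b₂‖=1.104117; λ = 2/(‖b₁‖+‖b₂‖) = 0.905701, sign → tz>0 ⇒ λ=+0.905701
r₁ = λ·B[:,0] = (+0.90267,+0.06616,-0.42521); r₂ = λ·B[:,1] = (-0.21219,+0.92807,-0.30605)
r₃ = r₁×r₂ = (+0.37437,+0.36649,+0.85178); SVD([r₁ r₂ r₃]) → R = UVᵀ:
  R  [+0.90267 -0.21219 +0.37437]
  R  [+0.06616 +0.92807 +0.36649]
  R  [-0.42521 -0.30605 +0.85178]
t = (+0.27728, +0.06128, +0.90570) m
tr R = 2.682520; θ = arccos((tr R − 1)/2) = 0.571187 rad = 32.727°
axis k = ((R−Rᵀ)₃₂, (R−Rᵀ)₁₃, (R−Rᵀ)₂₁) / (2 sinθ) = (-0.621998, +0.739492, +0.257430)
rvec = θ·k = (-0.355277, +0.422388, +0.147040)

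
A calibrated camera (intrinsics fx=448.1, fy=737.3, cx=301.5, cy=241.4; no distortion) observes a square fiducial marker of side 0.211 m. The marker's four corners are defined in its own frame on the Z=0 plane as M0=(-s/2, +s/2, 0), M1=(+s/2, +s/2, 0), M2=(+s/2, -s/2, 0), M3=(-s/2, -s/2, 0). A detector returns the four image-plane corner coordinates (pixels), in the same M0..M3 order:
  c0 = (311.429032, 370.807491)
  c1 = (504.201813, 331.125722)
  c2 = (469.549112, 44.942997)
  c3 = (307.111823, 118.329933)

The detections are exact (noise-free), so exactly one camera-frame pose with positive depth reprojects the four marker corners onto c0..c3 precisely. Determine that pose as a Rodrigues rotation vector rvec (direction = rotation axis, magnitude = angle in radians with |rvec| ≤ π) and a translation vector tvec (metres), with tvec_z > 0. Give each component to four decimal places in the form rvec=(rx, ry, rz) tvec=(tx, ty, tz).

Intrinsics K: fx=448.1, fy=737.3, cx=301.5, cy=241.4
Marker side s = 0.211 m; corners in marker frame (Z=0):
  M0 = (-0.1055, +0.1055, 0)
  M1 = (+0.1055, +0.1055, 0)
  M2 = (+0.1055, -0.1055, 0)
  M3 = (-0.1055, -0.1055, 0)
Detected image corners:
  c0 = (311.429032, 370.807491) px
  c1 = (504.201813, 331.125722) px
  c2 = (469.549112, 44.942997) px
  c3 = (307.111823, 118.329933) px
Planar DLT: solve 8×8 A·h = b for H (H[2,2]=1):
  H  [+539.31109 -202.97527 +390.33746]
  H  [-435.39410 +1112.76593 +208.18769]
  H  [-0.74584 -0.72767 +1.00000]
B = K⁻¹H; ‖b₁‖=1.893295, ‖b₂‖=1.893295; λ = 2/(‖b₁‖+‖b₂‖) = 0.528180, sign → tz>0 ⇒ λ=+0.528180
r₁ = λ·B[:,0] = (+0.90075,-0.18292,-0.39394); r₂ = λ·B[:,1] = (+0.01935,+0.92299,-0.38434)
r₃ = r₁×r₂ = (+0.43391,+0.33857,+0.83492); SVD([r₁ r₂ r₃]) → R = UVᵀ:
  R  [+0.90075 +0.01935 +0.43391]
  R  [-0.18292 +0.92299 +0.33857]
  R  [-0.39394 -0.38434 +0.83492]
t = (+0.10471, -0.02379, +0.52818) m
tr R = 2.658661; θ = arccos((tr R − 1)/2) = 0.592888 rad = 33.970°
axis k = ((R−Rᵀ)₃₂, (R−Rᵀ)₁₃, (R−Rᵀ)₂₁) / (2 sinθ) = (-0.646890, +0.740791, -0.181003)
rvec = θ·k = (-0.383533, +0.439206, -0.107314)

rvec=(-0.3835, 0.4392, -0.1073) tvec=(0.1047, -0.0238, 0.5282)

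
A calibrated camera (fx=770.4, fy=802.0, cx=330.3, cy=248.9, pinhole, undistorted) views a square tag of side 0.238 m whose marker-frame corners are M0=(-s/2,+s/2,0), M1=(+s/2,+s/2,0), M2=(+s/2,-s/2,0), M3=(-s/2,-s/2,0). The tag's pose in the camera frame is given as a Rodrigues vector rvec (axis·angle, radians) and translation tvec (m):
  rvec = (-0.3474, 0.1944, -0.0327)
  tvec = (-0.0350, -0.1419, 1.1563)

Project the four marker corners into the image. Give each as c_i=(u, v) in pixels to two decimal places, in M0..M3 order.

c0=(227.43, 233.18) c1=(387.73, 221.18) c2=(383.99, 70.42) c3=(234.51, 87.02)

Intrinsics K: fx=770.4, fy=802.0, cx=330.3, cy=248.9
Marker side s = 0.238 m; corners in marker frame (Z=0):
  M0 = (-0.1190, +0.1190, 0)
  M1 = (+0.1190, +0.1190, 0)
  M2 = (+0.1190, -0.1190, 0)
  M3 = (-0.1190, -0.1190, 0)
rvec = (-0.3474, 0.1944, -0.0327), |rvec| = θ = 0.39943 rad = 22.886°
Rodrigues: sinθ=0.38890, 1−cosθ=0.07872; R = I + sinθ·[k]× + (1−cosθ)·[k]×²:
    [+0.98083 -0.00148 +0.19488]
    [-0.06516 +0.93993 +0.33510]
    [-0.18367 -0.34137 +0.92181]
t = (-0.0350, -0.1419, 1.1563) m
M0: Pc = R·M0+t = (-0.15189, -0.02229, +1.13753); u = 770.4·(-0.15189)/1.13753 + 330.3 = 227.4284, v = 802.0·(-0.02229)/1.13753 + 248.9 = 233.1814
M1: Pc = R·M1+t = (+0.08154, -0.03780, +1.09382); u = 770.4·(+0.08154)/1.09382 + 330.3 = 387.7316, v = 802.0·(-0.03780)/1.09382 + 248.9 = 221.1828
M2: Pc = R·M2+t = (+0.08189, -0.26151, +1.17507); u = 770.4·(+0.08189)/1.17507 + 330.3 = 383.9921, v = 802.0·(-0.26151)/1.17507 + 248.9 = 70.4190
M3: Pc = R·M3+t = (-0.15154, -0.24600, +1.21878); u = 770.4·(-0.15154)/1.21878 + 330.3 = 234.5092, v = 802.0·(-0.24600)/1.21878 + 248.9 = 87.0250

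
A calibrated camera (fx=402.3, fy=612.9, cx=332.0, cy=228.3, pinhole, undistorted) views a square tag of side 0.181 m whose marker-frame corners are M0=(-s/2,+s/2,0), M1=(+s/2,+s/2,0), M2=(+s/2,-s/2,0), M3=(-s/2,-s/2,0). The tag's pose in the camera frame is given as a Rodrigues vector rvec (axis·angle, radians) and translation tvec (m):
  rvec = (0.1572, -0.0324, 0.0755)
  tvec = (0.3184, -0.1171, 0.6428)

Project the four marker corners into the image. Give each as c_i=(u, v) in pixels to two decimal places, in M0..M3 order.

c0=(468.18, 195.90) c1=(576.67, 208.43) c2=(596.48, 34.74) c3=(483.34, 19.73)

Intrinsics K: fx=402.3, fy=612.9, cx=332.0, cy=228.3
Marker side s = 0.181 m; corners in marker frame (Z=0):
  M0 = (-0.0905, +0.0905, 0)
  M1 = (+0.0905, +0.0905, 0)
  M2 = (+0.0905, -0.0905, 0)
  M3 = (-0.0905, -0.0905, 0)
rvec = (0.1572, -0.0324, 0.0755), |rvec| = θ = 0.17737 rad = 10.163°
Rodrigues: sinθ=0.17645, 1−cosθ=0.01569; R = I + sinθ·[k]× + (1−cosθ)·[k]×²:
    [+0.99663 -0.07764 -0.02631]
    [+0.07256 +0.98483 -0.15760]
    [+0.03815 +0.15516 +0.98715]
t = (0.3184, -0.1171, 0.6428) m
M0: Pc = R·M0+t = (+0.22118, -0.03454, +0.65339); u = 402.3·(+0.22118)/0.65339 + 332.0 = 468.1820, v = 612.9·(-0.03454)/0.65339 + 228.3 = 195.9007
M1: Pc = R·M1+t = (+0.40157, -0.02141, +0.66029); u = 402.3·(+0.40157)/0.66029 + 332.0 = 576.6652, v = 612.9·(-0.02141)/0.66029 + 228.3 = 208.4310
M2: Pc = R·M2+t = (+0.41562, -0.19966, +0.63221); u = 402.3·(+0.41562)/0.63221 + 332.0 = 596.4764, v = 612.9·(-0.19966)/0.63221 + 228.3 = 34.7382
M3: Pc = R·M3+t = (+0.23523, -0.21279, +0.62531); u = 402.3·(+0.23523)/0.62531 + 332.0 = 483.3398, v = 612.9·(-0.21279)/0.62531 + 228.3 = 19.7272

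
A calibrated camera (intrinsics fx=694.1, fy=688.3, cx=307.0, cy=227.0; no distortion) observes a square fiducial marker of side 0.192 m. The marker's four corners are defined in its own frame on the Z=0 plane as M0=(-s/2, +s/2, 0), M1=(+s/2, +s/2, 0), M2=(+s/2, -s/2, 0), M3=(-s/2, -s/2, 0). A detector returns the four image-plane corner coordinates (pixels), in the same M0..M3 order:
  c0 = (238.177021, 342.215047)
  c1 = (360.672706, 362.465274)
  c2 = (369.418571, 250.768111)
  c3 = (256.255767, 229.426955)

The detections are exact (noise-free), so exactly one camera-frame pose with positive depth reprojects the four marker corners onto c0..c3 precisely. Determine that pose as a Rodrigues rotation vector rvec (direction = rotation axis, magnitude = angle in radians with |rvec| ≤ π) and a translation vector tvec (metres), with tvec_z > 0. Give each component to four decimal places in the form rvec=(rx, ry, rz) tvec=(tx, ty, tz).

Intrinsics K: fx=694.1, fy=688.3, cx=307.0, cy=227.0
Marker side s = 0.192 m; corners in marker frame (Z=0):
  M0 = (-0.0960, +0.0960, 0)
  M1 = (+0.0960, +0.0960, 0)
  M2 = (+0.0960, -0.0960, 0)
  M3 = (-0.0960, -0.0960, 0)
Detected image corners:
  c0 = (238.177021, 342.215047) px
  c1 = (360.672706, 362.465274) px
  c2 = (369.418571, 250.768111) px
  c3 = (256.255767, 229.426955) px
Planar DLT: solve 8×8 A·h = b for H (H[2,2]=1):
  H  [+650.85635 -191.51944 +307.09124]
  H  [+145.27803 +466.55781 +294.19676]
  H  [+0.12443 -0.39837 +1.00000]
B = K⁻¹H; ‖b₁‖=0.907462, ‖b₂‖=0.907462; λ = 2/(‖b₁‖+‖b₂‖) = 1.101975, sign → tz>0 ⇒ λ=+1.101975
r₁ = λ·B[:,0] = (+0.97267,+0.18737,+0.13712); r₂ = λ·B[:,1] = (-0.10989,+0.89174,-0.43900)
r₃ = r₁×r₂ = (-0.20453,+0.41193,+0.88796); SVD([r₁ r₂ r₃]) → R = UVᵀ:
  R  [+0.97267 -0.10989 -0.20453]
  R  [+0.18737 +0.89174 +0.41193]
  R  [+0.13712 -0.43900 +0.88796]
t = (+0.00014, +0.10758, +1.10197) m
tr R = 2.752380; θ = arccos((tr R − 1)/2) = 0.502897 rad = 28.814°
axis k = ((R−Rᵀ)₃₂, (R−Rᵀ)₁₃, (R−Rᵀ)₂₁) / (2 sinθ) = (-0.882766, -0.354432, +0.308388)
rvec = θ·k = (-0.443940, -0.178243, +0.155087)

rvec=(-0.4439, -0.1782, 0.1551) tvec=(0.0001, 0.1076, 1.1020)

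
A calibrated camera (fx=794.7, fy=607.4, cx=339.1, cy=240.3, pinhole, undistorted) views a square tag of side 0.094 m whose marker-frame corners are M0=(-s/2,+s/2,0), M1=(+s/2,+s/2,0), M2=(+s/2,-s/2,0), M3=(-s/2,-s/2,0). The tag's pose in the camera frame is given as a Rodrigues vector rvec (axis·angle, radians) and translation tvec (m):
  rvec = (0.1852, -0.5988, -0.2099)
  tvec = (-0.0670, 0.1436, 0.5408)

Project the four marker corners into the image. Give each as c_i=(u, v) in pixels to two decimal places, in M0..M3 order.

c0=(190.83, 471.62) c1=(308.15, 426.79) c2=(287.89, 335.16) c3=(163.46, 372.77)

Intrinsics K: fx=794.7, fy=607.4, cx=339.1, cy=240.3
Marker side s = 0.094 m; corners in marker frame (Z=0):
  M0 = (-0.0470, +0.0470, 0)
  M1 = (+0.0470, +0.0470, 0)
  M2 = (+0.0470, -0.0470, 0)
  M3 = (-0.0470, -0.0470, 0)
rvec = (0.1852, -0.5988, -0.2099), |rvec| = θ = 0.66100 rad = 37.872°
Rodrigues: sinθ=0.61391, 1−cosθ=0.21062; R = I + sinθ·[k]× + (1−cosθ)·[k]×²:
    [+0.80591 +0.14149 -0.57488]
    [-0.24840 +0.96223 -0.11142]
    [+0.53740 +0.23259 +0.81062]
t = (-0.0670, 0.1436, 0.5408) m
M0: Pc = R·M0+t = (-0.09823, +0.20050, +0.52647); u = 794.7·(-0.09823)/0.52647 + 339.1 = 190.8271, v = 607.4·(+0.20050)/0.52647 + 240.3 = 471.6191
M1: Pc = R·M1+t = (-0.02247, +0.17715, +0.57699); u = 794.7·(-0.02247)/0.57699 + 339.1 = 308.1486, v = 607.4·(+0.17715)/0.57699 + 240.3 = 426.7864
M2: Pc = R·M2+t = (-0.03577, +0.08670, +0.55513); u = 794.7·(-0.03577)/0.55513 + 339.1 = 287.8901, v = 607.4·(+0.08670)/0.55513 + 240.3 = 335.1645
M3: Pc = R·M3+t = (-0.11153, +0.11005, +0.50461); u = 794.7·(-0.11153)/0.50461 + 339.1 = 163.4572, v = 607.4·(+0.11005)/0.50461 + 240.3 = 372.7677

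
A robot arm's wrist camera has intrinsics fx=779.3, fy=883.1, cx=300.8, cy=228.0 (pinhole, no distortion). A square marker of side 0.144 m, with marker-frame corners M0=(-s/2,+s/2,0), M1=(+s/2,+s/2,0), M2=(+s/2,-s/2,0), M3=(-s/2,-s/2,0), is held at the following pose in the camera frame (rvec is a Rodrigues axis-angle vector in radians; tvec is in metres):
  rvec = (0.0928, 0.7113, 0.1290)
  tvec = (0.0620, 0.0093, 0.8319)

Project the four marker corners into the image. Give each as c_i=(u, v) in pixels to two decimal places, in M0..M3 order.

c0=(302.36, 297.32) c1=(408.45, 329.32) c2=(423.50, 169.90) c3=(313.54, 154.23)

Intrinsics K: fx=779.3, fy=883.1, cx=300.8, cy=228.0
Marker side s = 0.144 m; corners in marker frame (Z=0):
  M0 = (-0.0720, +0.0720, 0)
  M1 = (+0.0720, +0.0720, 0)
  M2 = (+0.0720, -0.0720, 0)
  M3 = (-0.0720, -0.0720, 0)
rvec = (0.0928, 0.7113, 0.1290), |rvec| = θ = 0.72884 rad = 41.759°
Rodrigues: sinθ=0.66600, 1−cosθ=0.25405; R = I + sinθ·[k]× + (1−cosθ)·[k]×²:
    [+0.75007 -0.08631 +0.65570]
    [+0.14945 +0.98792 -0.04092]
    [-0.64425 +0.12868 +0.75391]
t = (0.0620, 0.0093, 0.8319) m
M0: Pc = R·M0+t = (+0.00178, +0.06967, +0.88755); u = 779.3·(+0.00178)/0.88755 + 300.8 = 302.3635, v = 883.1·(+0.06967)/0.88755 + 228.0 = 297.3208
M1: Pc = R·M1+t = (+0.10979, +0.09119, +0.79478); u = 779.3·(+0.10979)/0.79478 + 300.8 = 408.4524, v = 883.1·(+0.09119)/0.79478 + 228.0 = 329.3244
M2: Pc = R·M2+t = (+0.12222, -0.05107, +0.77625); u = 779.3·(+0.12222)/0.77625 + 300.8 = 423.4997, v = 883.1·(-0.05107)/0.77625 + 228.0 = 169.8999
M3: Pc = R·M3+t = (+0.01421, -0.07259, +0.86902); u = 779.3·(+0.01421)/0.86902 + 300.8 = 313.5423, v = 883.1·(-0.07259)/0.86902 + 228.0 = 154.2333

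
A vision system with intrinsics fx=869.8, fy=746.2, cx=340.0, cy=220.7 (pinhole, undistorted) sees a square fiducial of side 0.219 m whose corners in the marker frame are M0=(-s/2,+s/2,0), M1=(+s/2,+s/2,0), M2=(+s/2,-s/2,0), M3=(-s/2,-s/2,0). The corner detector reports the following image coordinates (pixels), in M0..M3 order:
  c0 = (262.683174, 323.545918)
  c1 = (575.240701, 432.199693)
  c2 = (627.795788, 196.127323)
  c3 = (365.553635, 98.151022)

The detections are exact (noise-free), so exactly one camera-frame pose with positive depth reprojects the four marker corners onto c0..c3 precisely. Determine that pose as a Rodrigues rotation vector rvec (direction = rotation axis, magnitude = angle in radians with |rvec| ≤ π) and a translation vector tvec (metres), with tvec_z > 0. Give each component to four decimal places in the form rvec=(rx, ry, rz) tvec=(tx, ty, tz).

rvec=(-0.4609, -0.1728, 0.3706) tvec=(0.0858, 0.0267, 0.6064)

Intrinsics K: fx=869.8, fy=746.2, cx=340.0, cy=220.7
Marker side s = 0.219 m; corners in marker frame (Z=0):
  M0 = (-0.1095, +0.1095, 0)
  M1 = (+0.1095, +0.1095, 0)
  M2 = (+0.1095, -0.1095, 0)
  M3 = (-0.1095, -0.1095, 0)
Detected image corners:
  c0 = (262.683174, 323.545918) px
  c1 = (575.240701, 432.199693) px
  c2 = (627.795788, 196.127323) px
  c3 = (365.553635, 98.151022) px
Planar DLT: solve 8×8 A·h = b for H (H[2,2]=1):
  H  [+1362.60266 -702.99945 +463.12740]
  H  [+504.05601 +853.36206 +253.59402]
  H  [+0.13081 -0.76404 +1.00000]
B = K⁻¹H; ‖b₁‖=1.648997, ‖b₂‖=1.648997; λ = 2/(‖b₁‖+‖b₂‖) = 0.606429, sign → tz>0 ⇒ λ=+0.606429
r₁ = λ·B[:,0] = (+0.91901,+0.38618,+0.07932); r₂ = λ·B[:,1] = (-0.30902,+0.83056,-0.46334)
r₃ = r₁×r₂ = (-0.24481,+0.40130,+0.88262); SVD([r₁ r₂ r₃]) → R = UVᵀ:
  R  [+0.91901 -0.30902 -0.24481]
  R  [+0.38618 +0.83056 +0.40130]
  R  [+0.07932 -0.46334 +0.88262]
t = (+0.08585, +0.02673, +0.60643) m
tr R = 2.632189; θ = arccos((tr R − 1)/2) = 0.616176 rad = 35.304°
axis k = ((R−Rᵀ)₃₂, (R−Rᵀ)₁₃, (R−Rᵀ)₂₁) / (2 sinθ) = (-0.748058, -0.280437, +0.601468)
rvec = θ·k = (-0.460935, -0.172799, +0.370610)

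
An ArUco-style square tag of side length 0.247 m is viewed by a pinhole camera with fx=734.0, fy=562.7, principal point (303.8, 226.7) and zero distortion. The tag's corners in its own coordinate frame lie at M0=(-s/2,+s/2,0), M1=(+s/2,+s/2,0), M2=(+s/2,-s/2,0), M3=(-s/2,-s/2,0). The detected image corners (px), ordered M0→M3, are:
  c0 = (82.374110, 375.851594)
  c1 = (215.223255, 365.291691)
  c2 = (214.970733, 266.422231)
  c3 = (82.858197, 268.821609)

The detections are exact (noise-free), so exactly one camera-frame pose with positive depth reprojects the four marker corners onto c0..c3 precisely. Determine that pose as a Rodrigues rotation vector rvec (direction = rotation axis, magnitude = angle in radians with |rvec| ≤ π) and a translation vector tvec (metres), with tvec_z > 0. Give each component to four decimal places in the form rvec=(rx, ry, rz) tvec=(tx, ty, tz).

rvec=(-0.0310, -0.4490, 0.0013) tvec=(-0.2819, 0.2224, 1.3582)

Intrinsics K: fx=734.0, fy=562.7, cx=303.8, cy=226.7
Marker side s = 0.247 m; corners in marker frame (Z=0):
  M0 = (-0.1235, +0.1235, 0)
  M1 = (+0.1235, +0.1235, 0)
  M2 = (+0.1235, -0.1235, 0)
  M3 = (-0.1235, -0.1235, 0)
Detected image corners:
  c0 = (82.374110, 375.851594) px
  c1 = (215.223255, 365.291691) px
  c2 = (214.970733, 266.422231) px
  c3 = (82.858197, 268.821609) px
Planar DLT: solve 8×8 A·h = b for H (H[2,2]=1):
  H  [+583.91826 -3.71920 +151.47063]
  H  [+75.76985 +409.05468 +318.82761]
  H  [+0.31952 -0.02223 +1.00000]
B = K⁻¹H; ‖b₁‖=0.736254, ‖b₂‖=0.736254; λ = 2/(‖b₁‖+‖b₂‖) = 1.358227, sign → tz>0 ⇒ λ=+1.358227
r₁ = λ·B[:,0] = (+0.90089,+0.00805,+0.43398); r₂ = λ·B[:,1] = (+0.00562,+0.99953,-0.03020)
r₃ = r₁×r₂ = (-0.43402,+0.02964,+0.90042); SVD([r₁ r₂ r₃]) → R = UVᵀ:
  R  [+0.90089 +0.00562 -0.43402]
  R  [+0.00805 +0.99953 +0.02964]
  R  [+0.43398 -0.03020 +0.90042]
t = (-0.28188, +0.22237, +1.35823) m
tr R = 2.800830; θ = arccos((tr R − 1)/2) = 0.450074 rad = 25.787°
axis k = ((R−Rᵀ)₃₂, (R−Rᵀ)₁₃, (R−Rᵀ)₂₁) / (2 sinθ) = (-0.068771, -0.997629, +0.002797)
rvec = θ·k = (-0.030952, -0.449006, +0.001259)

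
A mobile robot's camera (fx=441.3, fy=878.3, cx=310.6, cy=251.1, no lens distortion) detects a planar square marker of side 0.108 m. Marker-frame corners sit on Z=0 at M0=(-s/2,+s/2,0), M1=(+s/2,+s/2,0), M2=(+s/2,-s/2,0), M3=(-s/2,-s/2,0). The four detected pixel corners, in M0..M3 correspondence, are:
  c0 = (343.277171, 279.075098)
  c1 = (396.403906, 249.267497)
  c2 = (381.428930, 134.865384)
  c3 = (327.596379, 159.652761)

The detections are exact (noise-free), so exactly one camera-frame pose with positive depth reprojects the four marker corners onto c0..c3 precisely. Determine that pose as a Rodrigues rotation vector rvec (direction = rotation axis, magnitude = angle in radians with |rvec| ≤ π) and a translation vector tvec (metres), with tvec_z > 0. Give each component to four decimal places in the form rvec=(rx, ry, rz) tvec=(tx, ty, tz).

rvec=(-0.0349, -0.3182, -0.2548) tvec=(0.0928, -0.0408, 0.7855)

Intrinsics K: fx=441.3, fy=878.3, cx=310.6, cy=251.1
Marker side s = 0.108 m; corners in marker frame (Z=0):
  M0 = (-0.0540, +0.0540, 0)
  M1 = (+0.0540, +0.0540, 0)
  M2 = (+0.0540, -0.0540, 0)
  M3 = (-0.0540, -0.0540, 0)
Detected image corners:
  c0 = (343.277171, 279.075098) px
  c1 = (396.403906, 249.267497) px
  c2 = (381.428930, 134.865384) px
  c3 = (327.596379, 159.652761) px
Planar DLT: solve 8×8 A·h = b for H (H[2,2]=1):
  H  [+639.83330 +144.65401 +362.75651]
  H  [-170.60190 +1083.60952 +205.44522]
  H  [+0.39940 +0.00773 +1.00000]
B = K⁻¹H; ‖b₁‖=1.273059, ‖b₂‖=1.273059; λ = 2/(‖b₁‖+‖b₂‖) = 0.785509, sign → tz>0 ⇒ λ=+0.785509
r₁ = λ·B[:,0] = (+0.91808,-0.24227,+0.31373); r₂ = λ·B[:,1] = (+0.25321,+0.96739,+0.00607)
r₃ = r₁×r₂ = (-0.30497,+0.07386,+0.94949); SVD([r₁ r₂ r₃]) → R = UVᵀ:
  R  [+0.91808 +0.25321 -0.30497]
  R  [-0.24227 +0.96739 +0.07386]
  R  [+0.31373 +0.00607 +0.94949]
t = (+0.09284, -0.04083, +0.78551) m
tr R = 2.834968; θ = arccos((tr R − 1)/2) = 0.409088 rad = 23.439°
axis k = ((R−Rᵀ)₃₂, (R−Rᵀ)₁₃, (R−Rᵀ)₂₁) / (2 sinθ) = (-0.085216, -0.777711, -0.622820)
rvec = θ·k = (-0.034861, -0.318152, -0.254788)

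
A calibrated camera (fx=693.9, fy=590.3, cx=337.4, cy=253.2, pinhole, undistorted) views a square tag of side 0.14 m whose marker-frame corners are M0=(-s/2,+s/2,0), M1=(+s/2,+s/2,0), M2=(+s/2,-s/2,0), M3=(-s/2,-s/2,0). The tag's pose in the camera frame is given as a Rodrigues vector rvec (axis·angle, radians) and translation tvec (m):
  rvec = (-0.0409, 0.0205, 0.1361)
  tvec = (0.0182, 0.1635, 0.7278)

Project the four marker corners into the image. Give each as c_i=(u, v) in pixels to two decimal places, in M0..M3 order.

c0=(279.47, 434.62) c1=(412.23, 450.88) c2=(429.80, 337.15) c3=(297.96, 321.52)

Intrinsics K: fx=693.9, fy=590.3, cx=337.4, cy=253.2
Marker side s = 0.14 m; corners in marker frame (Z=0):
  M0 = (-0.0700, +0.0700, 0)
  M1 = (+0.0700, +0.0700, 0)
  M2 = (+0.0700, -0.0700, 0)
  M3 = (-0.0700, -0.0700, 0)
rvec = (-0.0409, 0.0205, 0.1361), |rvec| = θ = 0.14358 rad = 8.227°
Rodrigues: sinθ=0.14309, 1−cosθ=0.01029; R = I + sinθ·[k]× + (1−cosθ)·[k]×²:
    [+0.99054 -0.13605 +0.01765]
    [+0.13521 +0.98992 +0.04215]
    [-0.02321 -0.03937 +0.99896]
t = (0.0182, 0.1635, 0.7278) m
M0: Pc = R·M0+t = (-0.06066, +0.22333, +0.72667); u = 693.9·(-0.06066)/0.72667 + 337.4 = 279.4738, v = 590.3·(+0.22333)/0.72667 + 253.2 = 434.6187
M1: Pc = R·M1+t = (+0.07801, +0.24226, +0.72342); u = 693.9·(+0.07801)/0.72342 + 337.4 = 412.2311, v = 590.3·(+0.24226)/0.72342 + 253.2 = 450.8801
M2: Pc = R·M2+t = (+0.09706, +0.10367, +0.72893); u = 693.9·(+0.09706)/0.72893 + 337.4 = 429.7971, v = 590.3·(+0.10367)/0.72893 + 253.2 = 337.1541
M3: Pc = R·M3+t = (-0.04161, +0.08474, +0.73218); u = 693.9·(-0.04161)/0.73218 + 337.4 = 297.9612, v = 590.3·(+0.08474)/0.73218 + 253.2 = 321.5198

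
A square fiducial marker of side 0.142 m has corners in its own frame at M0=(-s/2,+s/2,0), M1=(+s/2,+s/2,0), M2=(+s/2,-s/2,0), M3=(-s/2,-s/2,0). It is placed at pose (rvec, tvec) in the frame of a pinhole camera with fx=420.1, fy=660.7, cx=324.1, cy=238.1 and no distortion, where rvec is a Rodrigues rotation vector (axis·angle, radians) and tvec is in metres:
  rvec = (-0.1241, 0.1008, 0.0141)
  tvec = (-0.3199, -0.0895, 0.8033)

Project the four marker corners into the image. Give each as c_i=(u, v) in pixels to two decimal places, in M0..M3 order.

Intrinsics K: fx=420.1, fy=660.7, cx=324.1, cy=238.1
Marker side s = 0.142 m; corners in marker frame (Z=0):
  M0 = (-0.0710, +0.0710, 0)
  M1 = (+0.0710, +0.0710, 0)
  M2 = (+0.0710, -0.0710, 0)
  M3 = (-0.0710, -0.0710, 0)
rvec = (-0.1241, 0.1008, 0.0141), |rvec| = θ = 0.16050 rad = 9.196°
Rodrigues: sinθ=0.15981, 1−cosθ=0.01285; R = I + sinθ·[k]× + (1−cosθ)·[k]×²:
    [+0.99483 -0.02028 +0.09949]
    [+0.00780 +0.99222 +0.12428]
    [-0.10124 -0.12286 +0.98725]
t = (-0.3199, -0.0895, 0.8033) m
M0: Pc = R·M0+t = (-0.39197, -0.01961, +0.80177); u = 420.1·(-0.39197)/0.80177 + 324.1 = 118.7184, v = 660.7·(-0.01961)/0.80177 + 238.1 = 221.9433
M1: Pc = R·M1+t = (-0.25071, -0.01850, +0.78739); u = 420.1·(-0.25071)/0.78739 + 324.1 = 190.3389, v = 660.7·(-0.01850)/0.78739 + 238.1 = 222.5775
M2: Pc = R·M2+t = (-0.24783, -0.15939, +0.80483); u = 420.1·(-0.24783)/0.80483 + 324.1 = 194.7416, v = 660.7·(-0.15939)/0.80483 + 238.1 = 107.2515
M3: Pc = R·M3+t = (-0.38909, -0.16050, +0.81921); u = 420.1·(-0.38909)/0.81921 + 324.1 = 124.5690, v = 660.7·(-0.16050)/0.81921 + 238.1 = 108.6546

c0=(118.72, 221.94) c1=(190.34, 222.58) c2=(194.74, 107.25) c3=(124.57, 108.65)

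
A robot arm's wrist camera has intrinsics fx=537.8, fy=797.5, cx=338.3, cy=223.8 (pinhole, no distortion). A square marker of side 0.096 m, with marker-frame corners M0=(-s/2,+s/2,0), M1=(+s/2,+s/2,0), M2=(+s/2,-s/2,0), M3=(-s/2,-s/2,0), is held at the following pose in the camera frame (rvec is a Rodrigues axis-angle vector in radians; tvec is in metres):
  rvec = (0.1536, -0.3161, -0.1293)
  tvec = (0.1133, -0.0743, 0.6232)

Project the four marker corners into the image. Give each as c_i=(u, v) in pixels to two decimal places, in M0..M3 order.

Intrinsics K: fx=537.8, fy=797.5, cx=338.3, cy=223.8
Marker side s = 0.096 m; corners in marker frame (Z=0):
  M0 = (-0.0480, +0.0480, 0)
  M1 = (+0.0480, +0.0480, 0)
  M2 = (+0.0480, -0.0480, 0)
  M3 = (-0.0480, -0.0480, 0)
rvec = (0.1536, -0.3161, -0.1293), |rvec| = θ = 0.37447 rad = 21.456°
Rodrigues: sinθ=0.36578, 1−cosθ=0.06930; R = I + sinθ·[k]× + (1−cosθ)·[k]×²:
    [+0.94236 +0.10231 -0.31858]
    [-0.15029 +0.98008 -0.12984]
    [+0.29895 +0.17023 +0.93896]
t = (0.1133, -0.0743, 0.6232) m
M0: Pc = R·M0+t = (+0.07298, -0.02004, +0.61702); u = 537.8·(+0.07298)/0.61702 + 338.3 = 401.9076, v = 797.5·(-0.02004)/0.61702 + 223.8 = 197.8955
M1: Pc = R·M1+t = (+0.16344, -0.03447, +0.64572); u = 537.8·(+0.16344)/0.64572 + 338.3 = 474.4272, v = 797.5·(-0.03447)/0.64572 + 223.8 = 181.2273
M2: Pc = R·M2+t = (+0.15362, -0.12856, +0.62938); u = 537.8·(+0.15362)/0.62938 + 338.3 = 469.5696, v = 797.5·(-0.12856)/0.62938 + 223.8 = 60.9013
M3: Pc = R·M3+t = (+0.06316, -0.11413, +0.60068); u = 537.8·(+0.06316)/0.60068 + 338.3 = 394.8449, v = 797.5·(-0.11413)/0.60068 + 223.8 = 72.2741

c0=(401.91, 197.90) c1=(474.43, 181.23) c2=(469.57, 60.90) c3=(394.84, 72.27)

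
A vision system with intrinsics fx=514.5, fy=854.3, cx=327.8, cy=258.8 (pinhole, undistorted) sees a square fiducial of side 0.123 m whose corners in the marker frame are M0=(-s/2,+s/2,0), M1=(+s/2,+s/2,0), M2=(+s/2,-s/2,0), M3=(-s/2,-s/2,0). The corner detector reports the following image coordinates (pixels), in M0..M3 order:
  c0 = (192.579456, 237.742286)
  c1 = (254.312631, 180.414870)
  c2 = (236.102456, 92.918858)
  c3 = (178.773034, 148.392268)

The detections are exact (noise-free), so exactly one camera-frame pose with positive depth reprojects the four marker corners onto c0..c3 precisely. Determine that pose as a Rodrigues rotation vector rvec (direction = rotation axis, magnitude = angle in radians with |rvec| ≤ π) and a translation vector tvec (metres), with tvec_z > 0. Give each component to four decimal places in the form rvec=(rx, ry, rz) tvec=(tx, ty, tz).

Intrinsics K: fx=514.5, fy=854.3, cx=327.8, cy=258.8
Marker side s = 0.123 m; corners in marker frame (Z=0):
  M0 = (-0.0615, +0.0615, 0)
  M1 = (+0.0615, +0.0615, 0)
  M2 = (+0.0615, -0.0615, 0)
  M3 = (-0.0615, -0.0615, 0)
Detected image corners:
  c0 = (192.579456, 237.742286) px
  c1 = (254.312631, 180.414870) px
  c2 = (236.102456, 92.918858) px
  c3 = (178.773034, 148.392268) px
Planar DLT: solve 8×8 A·h = b for H (H[2,2]=1):
  H  [+444.18929 +10.91923 +214.83688]
  H  [-488.27921 +627.88342 +163.68038]
  H  [-0.18194 -0.55249 +1.00000]
B = K⁻¹H; ‖b₁‖=1.121943, ‖b₂‖=1.121943; λ = 2/(‖b₁‖+‖b₂‖) = 0.891311, sign → tz>0 ⇒ λ=+0.891311
r₁ = λ·B[:,0] = (+0.87282,-0.46031,-0.16216); r₂ = λ·B[:,1] = (+0.33266,+0.80426,-0.49244)
r₃ = r₁×r₂ = (+0.35709,+0.37587,+0.85511); SVD([r₁ r₂ r₃]) → R = UVᵀ:
  R  [+0.87282 +0.33266 +0.35709]
  R  [-0.46031 +0.80426 +0.37587]
  R  [-0.16216 -0.49244 +0.85511]
t = (-0.19570, -0.09924, +0.89131) m
tr R = 2.532193; θ = arccos((tr R − 1)/2) = 0.698050 rad = 39.995°
axis k = ((R−Rᵀ)₃₂, (R−Rᵀ)₁₃, (R−Rᵀ)₂₁) / (2 sinθ) = (-0.675488, +0.403949, -0.616880)
rvec = θ·k = (-0.471525, +0.281977, -0.430613)

rvec=(-0.4715, 0.2820, -0.4306) tvec=(-0.1957, -0.0992, 0.8913)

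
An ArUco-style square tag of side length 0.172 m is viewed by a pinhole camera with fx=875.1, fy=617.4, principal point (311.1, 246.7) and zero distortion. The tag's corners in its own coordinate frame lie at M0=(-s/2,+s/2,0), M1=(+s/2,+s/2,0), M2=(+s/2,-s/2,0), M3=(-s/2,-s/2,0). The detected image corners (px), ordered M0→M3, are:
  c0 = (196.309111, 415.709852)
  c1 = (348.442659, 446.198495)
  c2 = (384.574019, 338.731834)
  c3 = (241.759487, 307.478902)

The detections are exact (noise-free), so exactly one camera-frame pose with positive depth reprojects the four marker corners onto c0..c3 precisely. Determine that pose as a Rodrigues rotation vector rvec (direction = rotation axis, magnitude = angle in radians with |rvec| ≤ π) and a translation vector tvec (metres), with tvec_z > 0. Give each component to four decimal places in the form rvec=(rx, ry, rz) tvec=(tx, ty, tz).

Intrinsics K: fx=875.1, fy=617.4, cx=311.1, cy=246.7
Marker side s = 0.172 m; corners in marker frame (Z=0):
  M0 = (-0.0860, +0.0860, 0)
  M1 = (+0.0860, +0.0860, 0)
  M2 = (+0.0860, -0.0860, 0)
  M3 = (-0.0860, -0.0860, 0)
Detected image corners:
  c0 = (196.309111, 415.709852) px
  c1 = (348.442659, 446.198495) px
  c2 = (384.574019, 338.731834) px
  c3 = (241.759487, 307.478902) px
Planar DLT: solve 8×8 A·h = b for H (H[2,2]=1):
  H  [+896.34594 -333.41826 +294.20998]
  H  [+230.67921 +502.62922 +375.68001]
  H  [+0.13563 -0.32988 +1.00000]
B = K⁻¹H; ‖b₁‖=1.035922, ‖b₂‖=1.035922; λ = 2/(‖b₁‖+‖b₂‖) = 0.965324, sign → tz>0 ⇒ λ=+0.965324
r₁ = λ·B[:,0] = (+0.94222,+0.30836,+0.13092); r₂ = λ·B[:,1] = (-0.25459,+0.91312,-0.31844)
r₃ = r₁×r₂ = (-0.21774,+0.26670,+0.93886); SVD([r₁ r₂ r₃]) → R = UVᵀ:
  R  [+0.94222 -0.25459 -0.21774]
  R  [+0.30836 +0.91312 +0.26670]
  R  [+0.13092 -0.31844 +0.93886]
t = (-0.01863, +0.20166, +0.96532) m
tr R = 2.794194; θ = arccos((tr R − 1)/2) = 0.457642 rad = 26.221°
axis k = ((R−Rᵀ)₃₂, (R−Rᵀ)₁₃, (R−Rᵀ)₂₁) / (2 sinθ) = (-0.662174, -0.394564, +0.637060)
rvec = θ·k = (-0.303038, -0.180569, +0.291545)

rvec=(-0.3030, -0.1806, 0.2915) tvec=(-0.0186, 0.2017, 0.9653)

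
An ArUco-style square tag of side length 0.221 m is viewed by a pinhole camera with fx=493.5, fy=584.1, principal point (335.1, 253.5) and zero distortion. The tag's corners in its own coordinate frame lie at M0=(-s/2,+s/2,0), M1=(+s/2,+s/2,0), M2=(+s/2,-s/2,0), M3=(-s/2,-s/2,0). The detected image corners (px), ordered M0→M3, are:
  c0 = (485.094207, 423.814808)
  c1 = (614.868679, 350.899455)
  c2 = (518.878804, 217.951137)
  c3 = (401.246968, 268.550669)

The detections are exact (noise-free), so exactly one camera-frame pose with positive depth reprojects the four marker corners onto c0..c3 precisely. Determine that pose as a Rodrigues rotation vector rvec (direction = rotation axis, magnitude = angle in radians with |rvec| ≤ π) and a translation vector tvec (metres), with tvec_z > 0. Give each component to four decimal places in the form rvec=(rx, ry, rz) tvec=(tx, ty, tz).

Intrinsics K: fx=493.5, fy=584.1, cx=335.1, cy=253.5
Marker side s = 0.221 m; corners in marker frame (Z=0):
  M0 = (-0.1105, +0.1105, 0)
  M1 = (+0.1105, +0.1105, 0)
  M2 = (+0.1105, -0.1105, 0)
  M3 = (-0.1105, -0.1105, 0)
Detected image corners:
  c0 = (485.094207, 423.814808) px
  c1 = (614.868679, 350.899455) px
  c2 = (518.878804, 217.951137) px
  c3 = (401.246968, 268.550669) px
Planar DLT: solve 8×8 A·h = b for H (H[2,2]=1):
  H  [+754.06018 +40.89013 +504.06993]
  H  [-152.69197 +420.66028 +308.18777]
  H  [+0.38914 -0.72702 +1.00000]
B = K⁻¹H; ‖b₁‖=1.390556, ‖b₂‖=1.390556; λ = 2/(‖b₁‖+‖b₂‖) = 0.719137, sign → tz>0 ⇒ λ=+0.719137
r₁ = λ·B[:,0] = (+0.90881,-0.30945,+0.27984); r₂ = λ·B[:,1] = (+0.41460,+0.74482,-0.52283)
r₃ = r₁×r₂ = (-0.04665,+0.59117,+0.80519); SVD([r₁ r₂ r₃]) → R = UVᵀ:
  R  [+0.90881 +0.41460 -0.04665]
  R  [-0.30945 +0.74482 +0.59117]
  R  [+0.27984 -0.52283 +0.80519]
t = (+0.24623, +0.06733, +0.71914) m
tr R = 2.458821; θ = arccos((tr R − 1)/2) = 0.753337 rad = 43.163°
axis k = ((R−Rᵀ)₃₂, (R−Rᵀ)₁₃, (R−Rᵀ)₂₁) / (2 sinθ) = (-0.814239, -0.238637, -0.529214)
rvec = θ·k = (-0.613396, -0.179774, -0.398677)

rvec=(-0.6134, -0.1798, -0.3987) tvec=(0.2462, 0.0673, 0.7191)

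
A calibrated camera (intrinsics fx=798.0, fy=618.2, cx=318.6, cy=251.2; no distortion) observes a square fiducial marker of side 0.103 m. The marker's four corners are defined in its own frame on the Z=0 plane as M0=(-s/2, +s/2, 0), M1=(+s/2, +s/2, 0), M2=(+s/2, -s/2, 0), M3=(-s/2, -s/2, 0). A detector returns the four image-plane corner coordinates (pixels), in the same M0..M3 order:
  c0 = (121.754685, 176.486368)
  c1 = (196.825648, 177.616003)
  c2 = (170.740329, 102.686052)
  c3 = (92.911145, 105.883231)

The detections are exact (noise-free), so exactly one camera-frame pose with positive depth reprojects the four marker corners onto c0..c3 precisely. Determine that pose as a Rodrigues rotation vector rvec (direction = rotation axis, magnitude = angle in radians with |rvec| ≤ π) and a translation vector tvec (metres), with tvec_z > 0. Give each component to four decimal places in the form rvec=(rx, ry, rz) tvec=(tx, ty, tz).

rvec=(0.5209, 0.5030, -0.0582) tvec=(-0.1814, -0.1475, 0.8331)

Intrinsics K: fx=798.0, fy=618.2, cx=318.6, cy=251.2
Marker side s = 0.103 m; corners in marker frame (Z=0):
  M0 = (-0.0515, +0.0515, 0)
  M1 = (+0.0515, +0.0515, 0)
  M2 = (+0.0515, -0.0515, 0)
  M3 = (-0.0515, -0.0515, 0)
Detected image corners:
  c0 = (121.754685, 176.486368) px
  c1 = (196.825648, 177.616003) px
  c2 = (170.740329, 102.686052) px
  c3 = (92.911145, 105.883231) px
Planar DLT: solve 8×8 A·h = b for H (H[2,2]=1):
  H  [+658.96832 +347.79883 +144.82940]
  H  [-89.53480 +783.90342 +141.72269]
  H  [-0.56941 +0.55484 +1.00000]
B = K⁻¹H; ‖b₁‖=1.200320, ‖b₂‖=1.200320; λ = 2/(‖b₁‖+‖b₂‖) = 0.833111, sign → tz>0 ⇒ λ=+0.833111
r₁ = λ·B[:,0] = (+0.87736,+0.07210,-0.47439); r₂ = λ·B[:,1] = (+0.17855,+0.86859,+0.46224)
r₃ = r₁×r₂ = (+0.44538,-0.49026,+0.74919); SVD([r₁ r₂ r₃]) → R = UVᵀ:
  R  [+0.87736 +0.17855 +0.44538]
  R  [+0.07210 +0.86859 -0.49026]
  R  [-0.47439 +0.46224 +0.74919]
t = (-0.18142, -0.14754, +0.83311) m
tr R = 2.495144; θ = arccos((tr R − 1)/2) = 0.726397 rad = 41.620°
axis k = ((R−Rᵀ)₃₂, (R−Rᵀ)₁₃, (R−Rᵀ)₂₁) / (2 sinθ) = (+0.717047, +0.692403, -0.080137)
rvec = θ·k = (+0.520861, +0.502959, -0.058211)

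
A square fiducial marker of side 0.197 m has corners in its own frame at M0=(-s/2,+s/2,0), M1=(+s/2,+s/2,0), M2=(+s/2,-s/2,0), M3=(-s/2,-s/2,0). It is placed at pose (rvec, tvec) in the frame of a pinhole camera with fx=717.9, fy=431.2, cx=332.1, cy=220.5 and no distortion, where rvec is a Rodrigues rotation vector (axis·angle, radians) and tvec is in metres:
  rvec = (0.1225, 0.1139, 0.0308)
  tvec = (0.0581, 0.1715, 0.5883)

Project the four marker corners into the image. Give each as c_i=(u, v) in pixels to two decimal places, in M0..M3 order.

c0=(282.73, 407.74) c1=(519.13, 420.13) c2=(533.13, 279.62) c3=(286.39, 271.97)

Intrinsics K: fx=717.9, fy=431.2, cx=332.1, cy=220.5
Marker side s = 0.197 m; corners in marker frame (Z=0):
  M0 = (-0.0985, +0.0985, 0)
  M1 = (+0.0985, +0.0985, 0)
  M2 = (+0.0985, -0.0985, 0)
  M3 = (-0.0985, -0.0985, 0)
rvec = (0.1225, 0.1139, 0.0308), |rvec| = θ = 0.17008 rad = 9.745°
Rodrigues: sinθ=0.16926, 1−cosθ=0.01443; R = I + sinθ·[k]× + (1−cosθ)·[k]×²:
    [+0.99306 -0.02369 +0.11523]
    [+0.03761 +0.99204 -0.12016]
    [-0.11147 +0.12366 +0.98604]
t = (0.0581, 0.1715, 0.5883) m
M0: Pc = R·M0+t = (-0.04205, +0.26551, +0.61146); u = 717.9·(-0.04205)/0.61146 + 332.1 = 282.7305, v = 431.2·(+0.26551)/0.61146 + 220.5 = 407.7379
M1: Pc = R·M1+t = (+0.15358, +0.27292, +0.58950); u = 717.9·(+0.15358)/0.58950 + 332.1 = 519.1341, v = 431.2·(+0.27292)/0.58950 + 220.5 = 420.1324
M2: Pc = R·M2+t = (+0.15825, +0.07749, +0.56514); u = 717.9·(+0.15825)/0.56514 + 332.1 = 533.1254, v = 431.2·(+0.07749)/0.56514 + 220.5 = 279.6236
M3: Pc = R·M3+t = (-0.03738, +0.07008, +0.58710); u = 717.9·(-0.03738)/0.58710 + 332.1 = 286.3892, v = 431.2·(+0.07008)/0.58710 + 220.5 = 271.9702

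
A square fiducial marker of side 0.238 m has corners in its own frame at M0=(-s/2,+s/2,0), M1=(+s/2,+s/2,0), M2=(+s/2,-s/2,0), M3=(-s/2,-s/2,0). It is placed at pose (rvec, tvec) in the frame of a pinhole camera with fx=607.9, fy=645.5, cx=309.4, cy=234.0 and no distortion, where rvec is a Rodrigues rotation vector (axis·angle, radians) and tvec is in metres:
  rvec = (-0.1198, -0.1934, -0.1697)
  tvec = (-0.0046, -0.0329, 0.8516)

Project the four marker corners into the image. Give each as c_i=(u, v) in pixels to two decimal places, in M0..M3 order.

c0=(236.06, 314.81) c1=(402.19, 282.59) c2=(370.48, 111.90) c3=(207.35, 133.47)

Intrinsics K: fx=607.9, fy=645.5, cx=309.4, cy=234.0
Marker side s = 0.238 m; corners in marker frame (Z=0):
  M0 = (-0.1190, +0.1190, 0)
  M1 = (+0.1190, +0.1190, 0)
  M2 = (+0.1190, -0.1190, 0)
  M3 = (-0.1190, -0.1190, 0)
rvec = (-0.1198, -0.1934, -0.1697), |rvec| = θ = 0.28382 rad = 16.262°
Rodrigues: sinθ=0.28002, 1−cosθ=0.04001; R = I + sinθ·[k]× + (1−cosθ)·[k]×²:
    [+0.96712 +0.17894 -0.18072]
    [-0.15592 +0.97857 +0.13450]
    [+0.20091 -0.10190 +0.97430]
t = (-0.0046, -0.0329, 0.8516) m
M0: Pc = R·M0+t = (-0.09839, +0.10210, +0.81557); u = 607.9·(-0.09839)/0.81557 + 309.4 = 236.0600, v = 645.5·(+0.10210)/0.81557 + 234.0 = 314.8133
M1: Pc = R·M1+t = (+0.13178, +0.06499, +0.86338); u = 607.9·(+0.13178)/0.86338 + 309.4 = 402.1858, v = 645.5·(+0.06499)/0.86338 + 234.0 = 282.5928
M2: Pc = R·M2+t = (+0.08919, -0.16790, +0.88763); u = 607.9·(+0.08919)/0.88763 + 309.4 = 370.4847, v = 645.5·(-0.16790)/0.88763 + 234.0 = 111.8974
M3: Pc = R·M3+t = (-0.14098, -0.13079, +0.83982); u = 607.9·(-0.14098)/0.83982 + 309.4 = 207.3512, v = 645.5·(-0.13079)/0.83982 + 234.0 = 133.4686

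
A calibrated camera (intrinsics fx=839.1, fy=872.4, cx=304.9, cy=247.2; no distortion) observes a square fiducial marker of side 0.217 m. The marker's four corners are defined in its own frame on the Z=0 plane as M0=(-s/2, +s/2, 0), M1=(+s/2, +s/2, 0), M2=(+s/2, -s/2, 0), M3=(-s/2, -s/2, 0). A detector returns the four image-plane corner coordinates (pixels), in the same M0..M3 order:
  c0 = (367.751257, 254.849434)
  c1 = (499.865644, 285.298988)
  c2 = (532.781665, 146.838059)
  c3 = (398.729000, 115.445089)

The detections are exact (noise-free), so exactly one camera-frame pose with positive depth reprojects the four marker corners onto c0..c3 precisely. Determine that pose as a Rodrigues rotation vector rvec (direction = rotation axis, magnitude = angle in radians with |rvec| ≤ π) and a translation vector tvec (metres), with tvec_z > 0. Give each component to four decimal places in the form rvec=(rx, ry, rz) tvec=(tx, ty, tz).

Intrinsics K: fx=839.1, fy=872.4, cx=304.9, cy=247.2
Marker side s = 0.217 m; corners in marker frame (Z=0):
  M0 = (-0.1085, +0.1085, 0)
  M1 = (+0.1085, +0.1085, 0)
  M2 = (+0.1085, -0.1085, 0)
  M3 = (-0.1085, -0.1085, 0)
Detected image corners:
  c0 = (367.751257, 254.849434) px
  c1 = (499.865644, 285.298988) px
  c2 = (532.781665, 146.838059) px
  c3 = (398.729000, 115.445089) px
Planar DLT: solve 8×8 A·h = b for H (H[2,2]=1):
  H  [+620.23677 -115.36393 +449.77120]
  H  [+145.59207 +654.45073 +201.16789]
  H  [+0.01553 +0.07084 +1.00000]
B = K⁻¹H; ‖b₁‖=0.751469, ‖b₂‖=0.751469; λ = 2/(‖b₁‖+‖b₂‖) = 1.330726, sign → tz>0 ⇒ λ=+1.330726
r₁ = λ·B[:,0] = (+0.97612,+0.21623,+0.02066); r₂ = λ·B[:,1] = (-0.21721,+0.97156,+0.09427)
r₃ = r₁×r₂ = (+0.00031,-0.09651,+0.99533); SVD([r₁ r₂ r₃]) → R = UVᵀ:
  R  [+0.97612 -0.21721 +0.00031]
  R  [+0.21623 +0.97156 -0.09651]
  R  [+0.02066 +0.09427 +0.99533]
t = (+0.22975, -0.07022, +1.33073) m
tr R = 2.943018; θ = arccos((tr R − 1)/2) = 0.239279 rad = 13.710°
axis k = ((R−Rᵀ)₃₂, (R−Rᵀ)₁₃, (R−Rᵀ)₂₁) / (2 sinθ) = (+0.402494, -0.042927, +0.914416)
rvec = θ·k = (+0.096308, -0.010272, +0.218801)

rvec=(0.0963, -0.0103, 0.2188) tvec=(0.2298, -0.0702, 1.3307)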